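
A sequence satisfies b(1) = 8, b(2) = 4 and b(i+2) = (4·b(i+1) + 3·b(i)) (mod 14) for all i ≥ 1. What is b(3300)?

Listing terms: b(1) = 8; b(2) = 4; b(3) = 12; b(4) = 4; b(5) = 10; b(6) = 10; b(7) = 0; b(8) = 2; b(9) = 8; b(10) = 10; b(11) = 8; b(12) = 6; b(13) = 6; b(14) = 0; b(15) = 4; b(16) = 2; b(17) = 6; b(18) = 2; b(19) = 12; b(20) = 12; b(21) = 0; b(22) = 8; b(23) = 4.
Since (b(22), b(23)) = (b(1), b(2)) = (8, 4) (two consecutive terms determine the rest), the sequence is periodic with period 21.
So b(3300) = b(1 + ((3300-1) mod 21)) = b(3) = 12.

12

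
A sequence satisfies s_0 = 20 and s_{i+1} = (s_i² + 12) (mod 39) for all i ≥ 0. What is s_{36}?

16

s_0 = 20,  s_1 = 22,  s_2 = 28,  s_3 = 16,  s_4 = 34,  s_5 = 37,  s_6 = 16.
Since s_6 = s_3 = 16, the sequence is eventually periodic: after a pre-period of length 3 it cycles with period 3.
For i ≥ 3, s_i depends only on (i - 3) mod 3. (36 - 3) mod 3 = 0, so s_{36} = s_3 = 16.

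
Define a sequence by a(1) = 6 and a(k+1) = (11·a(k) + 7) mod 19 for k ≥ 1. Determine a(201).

Computing terms: a(1) = 6; a(2) = 16; a(3) = 12; a(4) = 6.
The sequence repeats with period 3.
So a(201) = a(1 + ((201-1) mod 3)) = a(3) = 12.

12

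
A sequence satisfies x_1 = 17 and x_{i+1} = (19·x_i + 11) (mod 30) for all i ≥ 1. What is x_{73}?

Listing terms: x_1 = 17, x_2 = 4, x_3 = 27, x_4 = 14, x_5 = 7, x_6 = 24, x_7 = 17.
Since x_7 = x_1 = 17, the sequence is periodic with period 6.
(73 - 1) mod 6 = 0, so x_{73} = x_1 = 17.

17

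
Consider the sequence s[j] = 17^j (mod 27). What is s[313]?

We have s[1] = 17, s[2] = 19, s[3] = 26, s[4] = 10, s[5] = 8, s[6] = 1, s[7] = 17.
Since s[7] = s[1] = 17, the sequence is periodic with period 6.
So s[313] = s[1 + ((313-1) mod 6)] = s[1] = 17.

17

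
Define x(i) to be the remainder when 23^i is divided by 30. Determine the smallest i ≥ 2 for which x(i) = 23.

x(1) = 23, x(2) = 19, x(3) = 17, x(4) = 1, x(5) = 23.
The sequence repeats with period 4.
The value 23 next appears (with i ≥ 2) at x(5).

5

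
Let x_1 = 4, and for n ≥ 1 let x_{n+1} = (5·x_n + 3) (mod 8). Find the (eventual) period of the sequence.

We have x_1 = 4, x_2 = 7, x_3 = 6, x_4 = 1, x_5 = 0, x_6 = 3, x_7 = 2, x_8 = 5, x_9 = 4.
Since x_9 = x_1 = 4, the sequence is periodic with period 8.

8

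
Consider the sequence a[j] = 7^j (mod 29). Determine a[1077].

25

We have a[1] = 7, a[2] = 20, a[3] = 24, a[4] = 23, a[5] = 16, a[6] = 25, a[7] = 1, a[8] = 7.
The sequence repeats with period 7.
So a[1077] = a[1 + ((1077-1) mod 7)] = a[6] = 25.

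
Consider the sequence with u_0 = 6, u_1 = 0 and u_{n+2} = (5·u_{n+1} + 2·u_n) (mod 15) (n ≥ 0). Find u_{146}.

12

Listing terms: u_0 = 6,  u_1 = 0,  u_2 = 12,  u_3 = 0,  u_4 = 9,  u_5 = 0,  u_6 = 3,  u_7 = 0,  u_8 = 6,  u_9 = 0.
Since (u_8, u_9) = (u_0, u_1) = (6, 0) (two consecutive terms determine the rest), the sequence is periodic with period 8.
(146 - 0) mod 8 = 2, so u_{146} = u_2 = 12.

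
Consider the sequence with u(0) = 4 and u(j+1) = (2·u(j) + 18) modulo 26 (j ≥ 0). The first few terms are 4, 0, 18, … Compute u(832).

22

We have u(0) = 4,  u(1) = 0,  u(2) = 18,  u(3) = 2,  u(4) = 22,  u(5) = 10,  u(6) = 12,  u(7) = 16,  u(8) = 24,  u(9) = 14,  u(10) = 20,  u(11) = 6,  u(12) = 4.
Since u(12) = u(0) = 4, the sequence is periodic with period 12.
(832 - 0) mod 12 = 4, so u(832) = u(4) = 22.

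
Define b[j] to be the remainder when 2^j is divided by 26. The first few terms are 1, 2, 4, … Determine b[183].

8

Listing terms: b[0] = 1, b[1] = 2, b[2] = 4, b[3] = 8, b[4] = 16, b[5] = 6, b[6] = 12, b[7] = 24, b[8] = 22, b[9] = 18, b[10] = 10, b[11] = 20, b[12] = 14, b[13] = 2.
Since b[13] = b[1] = 2, the sequence is eventually periodic: after a pre-period of length 1 it cycles with period 12.
For j ≥ 1, b[j] depends only on (j - 1) mod 12. (183 - 1) mod 12 = 2, so b[183] = b[3] = 8.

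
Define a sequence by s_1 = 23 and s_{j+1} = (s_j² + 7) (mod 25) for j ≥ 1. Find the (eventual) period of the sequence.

8

Listing terms: s_1 = 23, s_2 = 11, s_3 = 3, s_4 = 16, s_5 = 13, s_6 = 1, s_7 = 8, s_8 = 21, s_9 = 23.
Since s_9 = s_1 = 23, the sequence is periodic with period 8.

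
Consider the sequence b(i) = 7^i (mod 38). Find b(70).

7

b(0) = 1, b(1) = 7, b(2) = 11, b(3) = 1.
The sequence repeats with period 3.
So b(70) = b(0 + ((70-0) mod 3)) = b(1) = 7.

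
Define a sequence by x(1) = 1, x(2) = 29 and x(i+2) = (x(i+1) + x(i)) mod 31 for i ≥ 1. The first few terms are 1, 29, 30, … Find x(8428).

24

We have x(1) = 1,  x(2) = 29,  x(3) = 30,  x(4) = 28,  x(5) = 27,  x(6) = 24,  x(7) = 20,  x(8) = 13,  x(9) = 2,  x(10) = 15,  x(11) = 17,  x(12) = 1,  x(13) = 18,  x(14) = 19,  x(15) = 6,  x(16) = 25,  x(17) = 0,  x(18) = 25,  x(19) = 25,  x(20) = 19,  x(21) = 13,  x(22) = 1,  x(23) = 14,  x(24) = 15,  x(25) = 29,  x(26) = 13,  x(27) = 11,  x(28) = 24,  x(29) = 4,  x(30) = 28,  x(31) = 1,  x(32) = 29.
Since (x(31), x(32)) = (x(1), x(2)) = (1, 29) (two consecutive terms determine the rest), the sequence is periodic with period 30.
(8428 - 1) mod 30 = 27, so x(8428) = x(28) = 24.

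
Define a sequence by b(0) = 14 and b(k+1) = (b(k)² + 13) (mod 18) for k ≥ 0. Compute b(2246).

8

Computing terms: b(0) = 14,  b(1) = 11,  b(2) = 8,  b(3) = 5,  b(4) = 2,  b(5) = 17,  b(6) = 14.
The sequence repeats with period 6.
So b(2246) = b(0 + ((2246-0) mod 6)) = b(2) = 8.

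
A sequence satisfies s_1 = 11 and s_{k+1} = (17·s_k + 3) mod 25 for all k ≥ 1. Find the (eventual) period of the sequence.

s_1 = 11; s_2 = 15; s_3 = 8; s_4 = 14; s_5 = 16; s_6 = 0; s_7 = 3; s_8 = 4; s_9 = 21; s_{10} = 10; s_{11} = 23; s_{12} = 19; s_{13} = 1; s_{14} = 20; s_{15} = 18; s_{16} = 9; s_{17} = 6; s_{18} = 5; s_{19} = 13; s_{20} = 24; s_{21} = 11.
The sequence repeats with period 20.

20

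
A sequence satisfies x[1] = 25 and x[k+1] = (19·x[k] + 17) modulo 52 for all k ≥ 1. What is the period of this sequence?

12

Listing terms: x[1] = 25; x[2] = 24; x[3] = 5; x[4] = 8; x[5] = 13; x[6] = 4; x[7] = 41; x[8] = 16; x[9] = 9; x[10] = 32; x[11] = 1; x[12] = 36; x[13] = 25.
The sequence repeats with period 12.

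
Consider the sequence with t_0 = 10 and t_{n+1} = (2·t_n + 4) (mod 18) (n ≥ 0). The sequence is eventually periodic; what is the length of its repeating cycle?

6

Listing terms: t_0 = 10, t_1 = 6, t_2 = 16, t_3 = 0, t_4 = 4, t_5 = 12, t_6 = 10.
The sequence repeats with period 6.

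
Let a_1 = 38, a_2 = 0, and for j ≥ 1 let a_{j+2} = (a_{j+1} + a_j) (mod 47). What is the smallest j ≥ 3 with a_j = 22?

We have a_1 = 38; a_2 = 0; a_3 = 38; a_4 = 38; a_5 = 29; a_6 = 20; a_7 = 2; a_8 = 22; a_9 = 24; a_{10} = 46; a_{11} = 23; a_{12} = 22; a_{13} = 45; a_{14} = 20; a_{15} = 18; a_{16} = 38; a_{17} = 9; a_{18} = 0; a_{19} = 9; a_{20} = 9; a_{21} = 18; a_{22} = 27; a_{23} = 45; a_{24} = 25; a_{25} = 23; a_{26} = 1; a_{27} = 24; a_{28} = 25; a_{29} = 2; a_{30} = 27; a_{31} = 29; a_{32} = 9; a_{33} = 38; a_{34} = 0.
Since (a_{33}, a_{34}) = (a_1, a_2) = (38, 0) (two consecutive terms determine the rest), the sequence is periodic with period 32.
The value 22 first appears (with j ≥ 3) at a_8.

8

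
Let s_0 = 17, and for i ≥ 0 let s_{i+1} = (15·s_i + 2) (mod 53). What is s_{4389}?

3

We have s_0 = 17, s_1 = 45, s_2 = 41, s_3 = 34, s_4 = 35, s_5 = 50, s_6 = 10, s_7 = 46, s_8 = 3, s_9 = 47, s_{10} = 18, s_{11} = 7, s_{12} = 1, s_{13} = 17.
Since s_{13} = s_0 = 17, the sequence is periodic with period 13.
(4389 - 0) mod 13 = 8, so s_{4389} = s_8 = 3.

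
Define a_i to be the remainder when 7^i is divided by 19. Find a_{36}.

Computing terms: a_0 = 1,  a_1 = 7,  a_2 = 11,  a_3 = 1.
Since a_3 = a_0 = 1, the sequence is periodic with period 3.
So a_{36} = a_{0 + ((36-0) mod 3)} = a_0 = 1.

1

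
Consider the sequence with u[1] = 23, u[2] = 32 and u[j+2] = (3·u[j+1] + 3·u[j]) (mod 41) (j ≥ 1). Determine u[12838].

26

u[1] = 23,  u[2] = 32,  u[3] = 1,  u[4] = 17,  u[5] = 13,  u[6] = 8,  u[7] = 22,  u[8] = 8,  u[9] = 8,  u[10] = 7,  u[11] = 4,  u[12] = 33,  u[13] = 29,  u[14] = 22,  u[15] = 30,  u[16] = 33,  u[17] = 25,  u[18] = 10,  u[19] = 23,  u[20] = 17,  u[21] = 38,  u[22] = 1,  u[23] = 35,  u[24] = 26,  u[25] = 19,  u[26] = 12,  u[27] = 11,  u[28] = 28,  u[29] = 35,  u[30] = 25,  u[31] = 16,  u[32] = 0,  u[33] = 7,  u[34] = 21,  u[35] = 2,  u[36] = 28,  u[37] = 8,  u[38] = 26,  u[39] = 20,  u[40] = 15,  u[41] = 23,  u[42] = 32.
The sequence repeats with period 40.
(12838 - 1) mod 40 = 37, so u[12838] = u[38] = 26.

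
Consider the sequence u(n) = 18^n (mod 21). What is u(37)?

18

We have u(0) = 1; u(1) = 18; u(2) = 9; u(3) = 15; u(4) = 18.
Since u(4) = u(1) = 18, the sequence is eventually periodic: after a pre-period of length 1 it cycles with period 3.
For n ≥ 1, u(n) depends only on (n - 1) mod 3. (37 - 1) mod 3 = 0, so u(37) = u(1) = 18.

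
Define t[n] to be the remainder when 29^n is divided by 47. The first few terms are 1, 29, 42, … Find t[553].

Listing terms: t[0] = 1; t[1] = 29; t[2] = 42; t[3] = 43; t[4] = 25; t[5] = 20; t[6] = 16; t[7] = 41; t[8] = 14; t[9] = 30; t[10] = 24; t[11] = 38; t[12] = 21; t[13] = 45; t[14] = 36; t[15] = 10; t[16] = 8; t[17] = 44; t[18] = 7; t[19] = 15; t[20] = 12; t[21] = 19; t[22] = 34; t[23] = 46; t[24] = 18; t[25] = 5; t[26] = 4; t[27] = 22; t[28] = 27; t[29] = 31; t[30] = 6; t[31] = 33; t[32] = 17; t[33] = 23; t[34] = 9; t[35] = 26; t[36] = 2; t[37] = 11; t[38] = 37; t[39] = 39; t[40] = 3; t[41] = 40; t[42] = 32; t[43] = 35; t[44] = 28; t[45] = 13; t[46] = 1.
The sequence repeats with period 46.
So t[553] = t[0 + ((553-0) mod 46)] = t[1] = 29.

29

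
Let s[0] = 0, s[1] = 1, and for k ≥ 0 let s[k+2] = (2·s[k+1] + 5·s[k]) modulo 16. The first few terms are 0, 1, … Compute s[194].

We have s[0] = 0,  s[1] = 1,  s[2] = 2,  s[3] = 9,  s[4] = 12,  s[5] = 5,  s[6] = 6,  s[7] = 5,  s[8] = 8,  s[9] = 9,  s[10] = 10,  s[11] = 1,  s[12] = 4,  s[13] = 13,  s[14] = 14,  s[15] = 13,  s[16] = 0,  s[17] = 1.
The sequence repeats with period 16.
(194 - 0) mod 16 = 2, so s[194] = s[2] = 2.

2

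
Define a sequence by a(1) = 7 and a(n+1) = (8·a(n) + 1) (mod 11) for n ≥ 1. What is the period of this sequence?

We have a(1) = 7; a(2) = 2; a(3) = 6; a(4) = 5; a(5) = 8; a(6) = 10; a(7) = 4; a(8) = 0; a(9) = 1; a(10) = 9; a(11) = 7.
The sequence repeats with period 10.

10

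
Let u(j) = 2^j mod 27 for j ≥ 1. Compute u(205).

Computing terms: u(1) = 2,  u(2) = 4,  u(3) = 8,  u(4) = 16,  u(5) = 5,  u(6) = 10,  u(7) = 20,  u(8) = 13,  u(9) = 26,  u(10) = 25,  u(11) = 23,  u(12) = 19,  u(13) = 11,  u(14) = 22,  u(15) = 17,  u(16) = 7,  u(17) = 14,  u(18) = 1,  u(19) = 2.
Since u(19) = u(1) = 2, the sequence is periodic with period 18.
(205 - 1) mod 18 = 6, so u(205) = u(7) = 20.

20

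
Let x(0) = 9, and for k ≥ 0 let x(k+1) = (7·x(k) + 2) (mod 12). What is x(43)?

Computing terms: x(0) = 9, x(1) = 5, x(2) = 1, x(3) = 9.
Since x(3) = x(0) = 9, the sequence is periodic with period 3.
So x(43) = x(0 + ((43-0) mod 3)) = x(1) = 5.

5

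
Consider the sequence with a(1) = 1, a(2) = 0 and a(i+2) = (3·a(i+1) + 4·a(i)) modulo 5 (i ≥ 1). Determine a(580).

We have a(1) = 1; a(2) = 0; a(3) = 4; a(4) = 2; a(5) = 2; a(6) = 4; a(7) = 0; a(8) = 1; a(9) = 3; a(10) = 3; a(11) = 1; a(12) = 0.
The sequence repeats with period 10.
So a(580) = a(1 + ((580-1) mod 10)) = a(10) = 3.

3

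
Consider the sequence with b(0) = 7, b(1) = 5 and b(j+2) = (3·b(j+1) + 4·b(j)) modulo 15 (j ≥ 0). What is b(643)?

b(0) = 7; b(1) = 5; b(2) = 13; b(3) = 14; b(4) = 4; b(5) = 8; b(6) = 10; b(7) = 2; b(8) = 1; b(9) = 11; b(10) = 7; b(11) = 5.
The sequence repeats with period 10.
(643 - 0) mod 10 = 3, so b(643) = b(3) = 14.

14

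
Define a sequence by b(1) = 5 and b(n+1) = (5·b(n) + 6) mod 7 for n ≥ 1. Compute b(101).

1

Listing terms: b(1) = 5, b(2) = 3, b(3) = 0, b(4) = 6, b(5) = 1, b(6) = 4, b(7) = 5.
Since b(7) = b(1) = 5, the sequence is periodic with period 6.
So b(101) = b(1 + ((101-1) mod 6)) = b(5) = 1.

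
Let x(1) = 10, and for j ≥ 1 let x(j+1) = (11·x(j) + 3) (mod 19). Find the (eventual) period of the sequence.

Listing terms: x(1) = 10; x(2) = 18; x(3) = 11; x(4) = 10.
Since x(4) = x(1) = 10, the sequence is periodic with period 3.

3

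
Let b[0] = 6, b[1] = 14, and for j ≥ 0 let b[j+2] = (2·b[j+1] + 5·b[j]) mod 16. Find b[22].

10

Listing terms: b[0] = 6,  b[1] = 14,  b[2] = 10,  b[3] = 10,  b[4] = 6,  b[5] = 14.
The sequence repeats with period 4.
(22 - 0) mod 4 = 2, so b[22] = b[2] = 10.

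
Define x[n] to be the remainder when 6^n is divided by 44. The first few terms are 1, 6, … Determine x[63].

Computing terms: x[0] = 1; x[1] = 6; x[2] = 36; x[3] = 40; x[4] = 20; x[5] = 32; x[6] = 16; x[7] = 8; x[8] = 4; x[9] = 24; x[10] = 12; x[11] = 28; x[12] = 36.
Since x[12] = x[2] = 36, the sequence is eventually periodic: after a pre-period of length 2 it cycles with period 10.
For n ≥ 2, x[n] depends only on (n - 2) mod 10. (63 - 2) mod 10 = 1, so x[63] = x[3] = 40.

40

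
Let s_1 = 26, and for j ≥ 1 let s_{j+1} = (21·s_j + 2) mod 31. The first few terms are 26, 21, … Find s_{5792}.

We have s_1 = 26, s_2 = 21, s_3 = 9, s_4 = 5, s_5 = 14, s_6 = 17, s_7 = 18, s_8 = 8, s_9 = 15, s_{10} = 7, s_{11} = 25, s_{12} = 0, s_{13} = 2, s_{14} = 13, s_{15} = 27, s_{16} = 11, s_{17} = 16, s_{18} = 28, s_{19} = 1, s_{20} = 23, s_{21} = 20, s_{22} = 19, s_{23} = 29, s_{24} = 22, s_{25} = 30, s_{26} = 12, s_{27} = 6, s_{28} = 4, s_{29} = 24, s_{30} = 10, s_{31} = 26.
The sequence repeats with period 30.
(5792 - 1) mod 30 = 1, so s_{5792} = s_2 = 21.

21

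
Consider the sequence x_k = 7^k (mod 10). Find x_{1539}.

We have x_1 = 7, x_2 = 9, x_3 = 3, x_4 = 1, x_5 = 7.
The sequence repeats with period 4.
So x_{1539} = x_{1 + ((1539-1) mod 4)} = x_3 = 3.

3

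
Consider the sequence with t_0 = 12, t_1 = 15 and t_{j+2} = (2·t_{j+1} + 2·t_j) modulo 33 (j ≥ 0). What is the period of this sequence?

10

t_0 = 12,  t_1 = 15,  t_2 = 21,  t_3 = 6,  t_4 = 21,  t_5 = 21,  t_6 = 18,  t_7 = 12,  t_8 = 27,  t_9 = 12,  t_{10} = 12,  t_{11} = 15.
Since (t_{10}, t_{11}) = (t_0, t_1) = (12, 15) (two consecutive terms determine the rest), the sequence is periodic with period 10.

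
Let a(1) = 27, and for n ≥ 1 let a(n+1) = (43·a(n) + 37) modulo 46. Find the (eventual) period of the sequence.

We have a(1) = 27, a(2) = 2, a(3) = 31, a(4) = 36, a(5) = 21, a(6) = 20, a(7) = 23, a(8) = 14, a(9) = 41, a(10) = 6, a(11) = 19, a(12) = 26, a(13) = 5, a(14) = 22, a(15) = 17, a(16) = 32, a(17) = 33, a(18) = 30, a(19) = 39, a(20) = 12, a(21) = 1, a(22) = 34, a(23) = 27.
The sequence repeats with period 22.

22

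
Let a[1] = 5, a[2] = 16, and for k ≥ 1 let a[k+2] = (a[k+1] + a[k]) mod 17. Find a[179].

11

Listing terms: a[1] = 5; a[2] = 16; a[3] = 4; a[4] = 3; a[5] = 7; a[6] = 10; a[7] = 0; a[8] = 10; a[9] = 10; a[10] = 3; a[11] = 13; a[12] = 16; a[13] = 12; a[14] = 11; a[15] = 6; a[16] = 0; a[17] = 6; a[18] = 6; a[19] = 12; a[20] = 1; a[21] = 13; a[22] = 14; a[23] = 10; a[24] = 7; a[25] = 0; a[26] = 7; a[27] = 7; a[28] = 14; a[29] = 4; a[30] = 1; a[31] = 5; a[32] = 6; a[33] = 11; a[34] = 0; a[35] = 11; a[36] = 11; a[37] = 5; a[38] = 16.
Since (a[37], a[38]) = (a[1], a[2]) = (5, 16) (two consecutive terms determine the rest), the sequence is periodic with period 36.
(179 - 1) mod 36 = 34, so a[179] = a[35] = 11.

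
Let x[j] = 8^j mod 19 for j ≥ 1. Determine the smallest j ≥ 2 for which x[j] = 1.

6

We have x[1] = 8; x[2] = 7; x[3] = 18; x[4] = 11; x[5] = 12; x[6] = 1; x[7] = 8.
Since x[7] = x[1] = 8, the sequence is periodic with period 6.
The value 1 first appears (with j ≥ 2) at x[6].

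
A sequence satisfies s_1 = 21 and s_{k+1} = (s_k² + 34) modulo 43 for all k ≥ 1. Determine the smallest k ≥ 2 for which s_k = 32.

Listing terms: s_1 = 21,  s_2 = 2,  s_3 = 38,  s_4 = 16,  s_5 = 32,  s_6 = 26,  s_7 = 22,  s_8 = 2.
Since s_8 = s_2 = 2, the sequence is eventually periodic: after a pre-period of length 1 it cycles with period 6.
The value 32 first appears (with k ≥ 2) at s_5.

5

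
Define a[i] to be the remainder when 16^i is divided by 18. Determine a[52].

Listing terms: a[0] = 1; a[1] = 16; a[2] = 4; a[3] = 10; a[4] = 16.
Since a[4] = a[1] = 16, the sequence is eventually periodic: after a pre-period of length 1 it cycles with period 3.
For i ≥ 1, a[i] depends only on (i - 1) mod 3. (52 - 1) mod 3 = 0, so a[52] = a[1] = 16.

16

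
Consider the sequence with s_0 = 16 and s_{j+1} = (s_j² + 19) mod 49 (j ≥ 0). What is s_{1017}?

s_0 = 16; s_1 = 30; s_2 = 37; s_3 = 16.
Since s_3 = s_0 = 16, the sequence is periodic with period 3.
(1017 - 0) mod 3 = 0, so s_{1017} = s_0 = 16.

16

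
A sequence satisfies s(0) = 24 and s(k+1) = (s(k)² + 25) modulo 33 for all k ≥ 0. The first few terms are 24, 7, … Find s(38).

8

We have s(0) = 24,  s(1) = 7,  s(2) = 8,  s(3) = 23,  s(4) = 26,  s(5) = 8.
Since s(5) = s(2) = 8, the sequence is eventually periodic: after a pre-period of length 2 it cycles with period 3.
For k ≥ 2, s(k) depends only on (k - 2) mod 3. (38 - 2) mod 3 = 0, so s(38) = s(2) = 8.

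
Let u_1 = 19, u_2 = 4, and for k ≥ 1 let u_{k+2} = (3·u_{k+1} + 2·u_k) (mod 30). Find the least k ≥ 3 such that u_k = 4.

5

Computing terms: u_1 = 19, u_2 = 4, u_3 = 20, u_4 = 8, u_5 = 4, u_6 = 28, u_7 = 2, u_8 = 2, u_9 = 10, u_{10} = 4, u_{11} = 2, u_{12} = 14, u_{13} = 16, u_{14} = 16, u_{15} = 20, u_{16} = 2, u_{17} = 16, u_{18} = 22, u_{19} = 8, u_{20} = 8, u_{21} = 10, u_{22} = 16, u_{23} = 8, u_{24} = 26, u_{25} = 4, u_{26} = 4, u_{27} = 20.
Since (u_{26}, u_{27}) = (u_2, u_3) = (4, 20) (two consecutive terms determine the rest), the sequence is eventually periodic: after a pre-period of length 1 it cycles with period 24.
The value 4 first appears (with k ≥ 3) at u_5.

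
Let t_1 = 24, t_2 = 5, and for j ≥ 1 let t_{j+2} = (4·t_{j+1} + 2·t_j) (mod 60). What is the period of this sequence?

We have t_1 = 24, t_2 = 5, t_3 = 8, t_4 = 42, t_5 = 4, t_6 = 40, t_7 = 48, t_8 = 32, t_9 = 44, t_{10} = 0, t_{11} = 28, t_{12} = 52, t_{13} = 24, t_{14} = 20, t_{15} = 8, t_{16} = 12, t_{17} = 4, t_{18} = 40.
Since (t_{17}, t_{18}) = (t_5, t_6) = (4, 40) (two consecutive terms determine the rest), the sequence is eventually periodic: after a pre-period of length 4 it cycles with period 12.

12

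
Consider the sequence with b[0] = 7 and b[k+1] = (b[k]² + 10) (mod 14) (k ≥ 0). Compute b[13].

3

Listing terms: b[0] = 7, b[1] = 3, b[2] = 5, b[3] = 7.
Since b[3] = b[0] = 7, the sequence is periodic with period 3.
(13 - 0) mod 3 = 1, so b[13] = b[1] = 3.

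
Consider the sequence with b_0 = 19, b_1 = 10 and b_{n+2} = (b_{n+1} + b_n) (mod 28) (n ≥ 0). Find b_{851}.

Listing terms: b_0 = 19, b_1 = 10, b_2 = 1, b_3 = 11, b_4 = 12, b_5 = 23, b_6 = 7, b_7 = 2, b_8 = 9, b_9 = 11, b_{10} = 20, b_{11} = 3, b_{12} = 23, b_{13} = 26, b_{14} = 21, b_{15} = 19, b_{16} = 12, b_{17} = 3, b_{18} = 15, b_{19} = 18, b_{20} = 5, b_{21} = 23, b_{22} = 0, b_{23} = 23, b_{24} = 23, b_{25} = 18, b_{26} = 13, b_{27} = 3, b_{28} = 16, b_{29} = 19, b_{30} = 7, b_{31} = 26, b_{32} = 5, b_{33} = 3, b_{34} = 8, b_{35} = 11, b_{36} = 19, b_{37} = 2, b_{38} = 21, b_{39} = 23, b_{40} = 16, b_{41} = 11, b_{42} = 27, b_{43} = 10, b_{44} = 9, b_{45} = 19, b_{46} = 0, b_{47} = 19, b_{48} = 19, b_{49} = 10.
Since (b_{48}, b_{49}) = (b_0, b_1) = (19, 10) (two consecutive terms determine the rest), the sequence is periodic with period 48.
(851 - 0) mod 48 = 35, so b_{851} = b_{35} = 11.

11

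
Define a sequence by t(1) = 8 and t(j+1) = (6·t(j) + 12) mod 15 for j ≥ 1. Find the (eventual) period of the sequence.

5

Computing terms: t(1) = 8; t(2) = 0; t(3) = 12; t(4) = 9; t(5) = 6; t(6) = 3; t(7) = 0.
Since t(7) = t(2) = 0, the sequence is eventually periodic: after a pre-period of length 1 it cycles with period 5.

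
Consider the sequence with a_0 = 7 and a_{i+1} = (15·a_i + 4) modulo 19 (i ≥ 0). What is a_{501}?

1

Computing terms: a_0 = 7,  a_1 = 14,  a_2 = 5,  a_3 = 3,  a_4 = 11,  a_5 = 17,  a_6 = 12,  a_7 = 13,  a_8 = 9,  a_9 = 6,  a_{10} = 18,  a_{11} = 8,  a_{12} = 10,  a_{13} = 2,  a_{14} = 15,  a_{15} = 1,  a_{16} = 0,  a_{17} = 4,  a_{18} = 7.
Since a_{18} = a_0 = 7, the sequence is periodic with period 18.
So a_{501} = a_{0 + ((501-0) mod 18)} = a_{15} = 1.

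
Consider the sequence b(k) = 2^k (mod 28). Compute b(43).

Computing terms: b(1) = 2,  b(2) = 4,  b(3) = 8,  b(4) = 16,  b(5) = 4.
Since b(5) = b(2) = 4, the sequence is eventually periodic: after a pre-period of length 1 it cycles with period 3.
For k ≥ 2, b(k) depends only on (k - 2) mod 3. (43 - 2) mod 3 = 2, so b(43) = b(4) = 16.

16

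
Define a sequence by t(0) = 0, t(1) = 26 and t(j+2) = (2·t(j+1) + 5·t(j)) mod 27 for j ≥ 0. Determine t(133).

Computing terms: t(0) = 0,  t(1) = 26,  t(2) = 25,  t(3) = 18,  t(4) = 26,  t(5) = 7,  t(6) = 9,  t(7) = 26,  t(8) = 16,  t(9) = 0,  t(10) = 26.
Since (t(9), t(10)) = (t(0), t(1)) = (0, 26) (two consecutive terms determine the rest), the sequence is periodic with period 9.
(133 - 0) mod 9 = 7, so t(133) = t(7) = 26.

26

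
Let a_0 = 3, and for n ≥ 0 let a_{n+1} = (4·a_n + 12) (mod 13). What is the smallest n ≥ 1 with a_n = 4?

We have a_0 = 3; a_1 = 11; a_2 = 4; a_3 = 2; a_4 = 7; a_5 = 1; a_6 = 3.
Since a_6 = a_0 = 3, the sequence is periodic with period 6.
The value 4 first appears (with n ≥ 1) at a_2.

2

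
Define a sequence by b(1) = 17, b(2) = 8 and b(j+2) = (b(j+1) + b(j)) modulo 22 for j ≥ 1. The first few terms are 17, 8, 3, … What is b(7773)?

We have b(1) = 17; b(2) = 8; b(3) = 3; b(4) = 11; b(5) = 14; b(6) = 3; b(7) = 17; b(8) = 20; b(9) = 15; b(10) = 13; b(11) = 6; b(12) = 19; b(13) = 3; b(14) = 0; b(15) = 3; b(16) = 3; b(17) = 6; b(18) = 9; b(19) = 15; b(20) = 2; b(21) = 17; b(22) = 19; b(23) = 14; b(24) = 11; b(25) = 3; b(26) = 14; b(27) = 17; b(28) = 9; b(29) = 4; b(30) = 13; b(31) = 17; b(32) = 8.
The sequence repeats with period 30.
(7773 - 1) mod 30 = 2, so b(7773) = b(3) = 3.

3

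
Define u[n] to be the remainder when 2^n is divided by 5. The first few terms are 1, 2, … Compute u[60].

Computing terms: u[0] = 1,  u[1] = 2,  u[2] = 4,  u[3] = 3,  u[4] = 1.
The sequence repeats with period 4.
So u[60] = u[0 + ((60-0) mod 4)] = u[0] = 1.

1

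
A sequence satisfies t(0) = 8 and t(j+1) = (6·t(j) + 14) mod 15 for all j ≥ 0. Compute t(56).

2

Computing terms: t(0) = 8,  t(1) = 2,  t(2) = 11,  t(3) = 5,  t(4) = 14,  t(5) = 8.
Since t(5) = t(0) = 8, the sequence is periodic with period 5.
So t(56) = t(0 + ((56-0) mod 5)) = t(1) = 2.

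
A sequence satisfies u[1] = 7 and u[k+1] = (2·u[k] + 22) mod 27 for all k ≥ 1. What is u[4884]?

15

u[1] = 7; u[2] = 9; u[3] = 13; u[4] = 21; u[5] = 10; u[6] = 15; u[7] = 25; u[8] = 18; u[9] = 4; u[10] = 3; u[11] = 1; u[12] = 24; u[13] = 16; u[14] = 0; u[15] = 22; u[16] = 12; u[17] = 19; u[18] = 6; u[19] = 7.
Since u[19] = u[1] = 7, the sequence is periodic with period 18.
(4884 - 1) mod 18 = 5, so u[4884] = u[6] = 15.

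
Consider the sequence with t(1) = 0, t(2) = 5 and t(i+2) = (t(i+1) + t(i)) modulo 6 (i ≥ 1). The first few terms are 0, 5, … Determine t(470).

Listing terms: t(1) = 0,  t(2) = 5,  t(3) = 5,  t(4) = 4,  t(5) = 3,  t(6) = 1,  t(7) = 4,  t(8) = 5,  t(9) = 3,  t(10) = 2,  t(11) = 5,  t(12) = 1,  t(13) = 0,  t(14) = 1,  t(15) = 1,  t(16) = 2,  t(17) = 3,  t(18) = 5,  t(19) = 2,  t(20) = 1,  t(21) = 3,  t(22) = 4,  t(23) = 1,  t(24) = 5,  t(25) = 0,  t(26) = 5.
The sequence repeats with period 24.
(470 - 1) mod 24 = 13, so t(470) = t(14) = 1.

1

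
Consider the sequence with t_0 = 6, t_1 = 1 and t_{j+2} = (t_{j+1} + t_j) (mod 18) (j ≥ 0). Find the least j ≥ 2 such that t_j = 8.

3

Computing terms: t_0 = 6,  t_1 = 1,  t_2 = 7,  t_3 = 8,  t_4 = 15,  t_5 = 5,  t_6 = 2,  t_7 = 7,  t_8 = 9,  t_9 = 16,  t_{10} = 7,  t_{11} = 5,  t_{12} = 12,  t_{13} = 17,  t_{14} = 11,  t_{15} = 10,  t_{16} = 3,  t_{17} = 13,  t_{18} = 16,  t_{19} = 11,  t_{20} = 9,  t_{21} = 2,  t_{22} = 11,  t_{23} = 13,  t_{24} = 6,  t_{25} = 1.
Since (t_{24}, t_{25}) = (t_0, t_1) = (6, 1) (two consecutive terms determine the rest), the sequence is periodic with period 24.
The value 8 first appears (with j ≥ 2) at t_3.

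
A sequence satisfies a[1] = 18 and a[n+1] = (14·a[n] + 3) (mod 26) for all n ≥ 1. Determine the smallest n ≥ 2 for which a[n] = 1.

4

a[1] = 18,  a[2] = 21,  a[3] = 11,  a[4] = 1,  a[5] = 17,  a[6] = 7,  a[7] = 23,  a[8] = 13,  a[9] = 3,  a[10] = 19,  a[11] = 9,  a[12] = 25,  a[13] = 15,  a[14] = 5,  a[15] = 21.
Since a[15] = a[2] = 21, the sequence is eventually periodic: after a pre-period of length 1 it cycles with period 13.
The value 1 first appears (with n ≥ 2) at a[4].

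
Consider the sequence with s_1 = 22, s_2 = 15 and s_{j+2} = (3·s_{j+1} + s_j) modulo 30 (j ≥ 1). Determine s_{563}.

25

Computing terms: s_1 = 22; s_2 = 15; s_3 = 7; s_4 = 6; s_5 = 25; s_6 = 21; s_7 = 28; s_8 = 15; s_9 = 13; s_{10} = 24; s_{11} = 25; s_{12} = 9; s_{13} = 22; s_{14} = 15.
Since (s_{13}, s_{14}) = (s_1, s_2) = (22, 15) (two consecutive terms determine the rest), the sequence is periodic with period 12.
So s_{563} = s_{1 + ((563-1) mod 12)} = s_{11} = 25.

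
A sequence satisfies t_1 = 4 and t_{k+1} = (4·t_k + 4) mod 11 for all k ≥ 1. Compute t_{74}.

t_1 = 4, t_2 = 9, t_3 = 7, t_4 = 10, t_5 = 0, t_6 = 4.
The sequence repeats with period 5.
(74 - 1) mod 5 = 3, so t_{74} = t_4 = 10.

10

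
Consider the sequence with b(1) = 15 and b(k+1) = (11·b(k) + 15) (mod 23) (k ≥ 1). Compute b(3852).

We have b(1) = 15,  b(2) = 19,  b(3) = 17,  b(4) = 18,  b(5) = 6,  b(6) = 12,  b(7) = 9,  b(8) = 22,  b(9) = 4,  b(10) = 13,  b(11) = 20,  b(12) = 5,  b(13) = 1,  b(14) = 3,  b(15) = 2,  b(16) = 14,  b(17) = 8,  b(18) = 11,  b(19) = 21,  b(20) = 16,  b(21) = 7,  b(22) = 0,  b(23) = 15.
Since b(23) = b(1) = 15, the sequence is periodic with period 22.
So b(3852) = b(1 + ((3852-1) mod 22)) = b(2) = 19.

19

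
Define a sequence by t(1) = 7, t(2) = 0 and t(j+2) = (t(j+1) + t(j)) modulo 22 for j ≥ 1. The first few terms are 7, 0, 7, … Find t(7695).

Computing terms: t(1) = 7, t(2) = 0, t(3) = 7, t(4) = 7, t(5) = 14, t(6) = 21, t(7) = 13, t(8) = 12, t(9) = 3, t(10) = 15, t(11) = 18, t(12) = 11, t(13) = 7, t(14) = 18, t(15) = 3, t(16) = 21, t(17) = 2, t(18) = 1, t(19) = 3, t(20) = 4, t(21) = 7, t(22) = 11, t(23) = 18, t(24) = 7, t(25) = 3, t(26) = 10, t(27) = 13, t(28) = 1, t(29) = 14, t(30) = 15, t(31) = 7, t(32) = 0.
Since (t(31), t(32)) = (t(1), t(2)) = (7, 0) (two consecutive terms determine the rest), the sequence is periodic with period 30.
So t(7695) = t(1 + ((7695-1) mod 30)) = t(15) = 3.

3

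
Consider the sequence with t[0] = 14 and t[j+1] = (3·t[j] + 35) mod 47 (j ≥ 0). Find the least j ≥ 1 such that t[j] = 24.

14

Computing terms: t[0] = 14; t[1] = 30; t[2] = 31; t[3] = 34; t[4] = 43; t[5] = 23; t[6] = 10; t[7] = 18; t[8] = 42; t[9] = 20; t[10] = 1; t[11] = 38; t[12] = 8; t[13] = 12; t[14] = 24; t[15] = 13; t[16] = 27; t[17] = 22; t[18] = 7; t[19] = 9; t[20] = 15; t[21] = 33; t[22] = 40; t[23] = 14.
The sequence repeats with period 23.
The value 24 first appears (with j ≥ 1) at t[14].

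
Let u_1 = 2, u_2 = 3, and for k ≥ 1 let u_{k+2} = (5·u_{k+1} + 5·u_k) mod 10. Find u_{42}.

5

Computing terms: u_1 = 2, u_2 = 3, u_3 = 5, u_4 = 0, u_5 = 5, u_6 = 5, u_7 = 0.
Since (u_6, u_7) = (u_3, u_4) = (5, 0) (two consecutive terms determine the rest), the sequence is eventually periodic: after a pre-period of length 2 it cycles with period 3.
For k ≥ 3, u_k depends only on (k - 3) mod 3. (42 - 3) mod 3 = 0, so u_{42} = u_3 = 5.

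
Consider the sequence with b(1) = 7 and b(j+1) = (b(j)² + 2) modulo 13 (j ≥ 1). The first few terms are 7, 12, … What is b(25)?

6

We have b(1) = 7,  b(2) = 12,  b(3) = 3,  b(4) = 11,  b(5) = 6,  b(6) = 12.
Since b(6) = b(2) = 12, the sequence is eventually periodic: after a pre-period of length 1 it cycles with period 4.
For j ≥ 2, b(j) depends only on (j - 2) mod 4. (25 - 2) mod 4 = 3, so b(25) = b(5) = 6.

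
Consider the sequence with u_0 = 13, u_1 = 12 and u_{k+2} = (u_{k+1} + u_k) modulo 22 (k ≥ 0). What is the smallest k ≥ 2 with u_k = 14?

22

Computing terms: u_0 = 13, u_1 = 12, u_2 = 3, u_3 = 15, u_4 = 18, u_5 = 11, u_6 = 7, u_7 = 18, u_8 = 3, u_9 = 21, u_{10} = 2, u_{11} = 1, u_{12} = 3, u_{13} = 4, u_{14} = 7, u_{15} = 11, u_{16} = 18, u_{17} = 7, u_{18} = 3, u_{19} = 10, u_{20} = 13, u_{21} = 1, u_{22} = 14, u_{23} = 15, u_{24} = 7, u_{25} = 0, u_{26} = 7, u_{27} = 7, u_{28} = 14, u_{29} = 21, u_{30} = 13, u_{31} = 12.
The sequence repeats with period 30.
The value 14 first appears (with k ≥ 2) at u_{22}.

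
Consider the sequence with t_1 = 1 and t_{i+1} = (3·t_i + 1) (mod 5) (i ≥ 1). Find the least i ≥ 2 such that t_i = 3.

3

Computing terms: t_1 = 1, t_2 = 4, t_3 = 3, t_4 = 0, t_5 = 1.
The sequence repeats with period 4.
The value 3 first appears (with i ≥ 2) at t_3.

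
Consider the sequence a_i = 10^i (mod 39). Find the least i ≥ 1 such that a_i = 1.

Computing terms: a_0 = 1,  a_1 = 10,  a_2 = 22,  a_3 = 25,  a_4 = 16,  a_5 = 4,  a_6 = 1.
The sequence repeats with period 6.
The value 1 next appears (with i ≥ 1) at a_6.

6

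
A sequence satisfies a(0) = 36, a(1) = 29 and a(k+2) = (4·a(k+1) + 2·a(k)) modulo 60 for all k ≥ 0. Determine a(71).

40

Computing terms: a(0) = 36; a(1) = 29; a(2) = 8; a(3) = 30; a(4) = 16; a(5) = 4; a(6) = 48; a(7) = 20; a(8) = 56; a(9) = 24; a(10) = 28; a(11) = 40; a(12) = 36; a(13) = 44; a(14) = 8; a(15) = 0; a(16) = 16; a(17) = 4.
Since (a(16), a(17)) = (a(4), a(5)) = (16, 4) (two consecutive terms determine the rest), the sequence is eventually periodic: after a pre-period of length 4 it cycles with period 12.
For k ≥ 4, a(k) depends only on (k - 4) mod 12. (71 - 4) mod 12 = 7, so a(71) = a(11) = 40.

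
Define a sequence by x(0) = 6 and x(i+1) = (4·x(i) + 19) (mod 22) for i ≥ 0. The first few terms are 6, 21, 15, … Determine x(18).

13

x(0) = 6; x(1) = 21; x(2) = 15; x(3) = 13; x(4) = 5; x(5) = 17; x(6) = 21.
Since x(6) = x(1) = 21, the sequence is eventually periodic: after a pre-period of length 1 it cycles with period 5.
For i ≥ 1, x(i) depends only on (i - 1) mod 5. (18 - 1) mod 5 = 2, so x(18) = x(3) = 13.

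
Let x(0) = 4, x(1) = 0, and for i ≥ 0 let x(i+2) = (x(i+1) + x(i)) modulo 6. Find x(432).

Listing terms: x(0) = 4, x(1) = 0, x(2) = 4, x(3) = 4, x(4) = 2, x(5) = 0, x(6) = 2, x(7) = 2, x(8) = 4, x(9) = 0.
Since (x(8), x(9)) = (x(0), x(1)) = (4, 0) (two consecutive terms determine the rest), the sequence is periodic with period 8.
(432 - 0) mod 8 = 0, so x(432) = x(0) = 4.

4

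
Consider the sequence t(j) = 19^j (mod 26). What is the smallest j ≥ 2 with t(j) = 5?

9

We have t(1) = 19, t(2) = 23, t(3) = 21, t(4) = 9, t(5) = 15, t(6) = 25, t(7) = 7, t(8) = 3, t(9) = 5, t(10) = 17, t(11) = 11, t(12) = 1, t(13) = 19.
Since t(13) = t(1) = 19, the sequence is periodic with period 12.
The value 5 first appears (with j ≥ 2) at t(9).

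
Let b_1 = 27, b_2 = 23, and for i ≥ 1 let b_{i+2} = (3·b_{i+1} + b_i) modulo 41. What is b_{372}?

We have b_1 = 27; b_2 = 23; b_3 = 14; b_4 = 24; b_5 = 4; b_6 = 36; b_7 = 30; b_8 = 3; b_9 = 39; b_{10} = 38; b_{11} = 30; b_{12} = 5; b_{13} = 4; b_{14} = 17; b_{15} = 14; b_{16} = 18; b_{17} = 27; b_{18} = 17; b_{19} = 37; b_{20} = 5; b_{21} = 11; b_{22} = 38; b_{23} = 2; b_{24} = 3; b_{25} = 11; b_{26} = 36; b_{27} = 37; b_{28} = 24; b_{29} = 27; b_{30} = 23.
Since (b_{29}, b_{30}) = (b_1, b_2) = (27, 23) (two consecutive terms determine the rest), the sequence is periodic with period 28.
(372 - 1) mod 28 = 7, so b_{372} = b_8 = 3.

3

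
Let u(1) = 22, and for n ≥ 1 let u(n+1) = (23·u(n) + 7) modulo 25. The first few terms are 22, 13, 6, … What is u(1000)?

u(1) = 22,  u(2) = 13,  u(3) = 6,  u(4) = 20,  u(5) = 17,  u(6) = 23,  u(7) = 11,  u(8) = 10,  u(9) = 12,  u(10) = 8,  u(11) = 16,  u(12) = 0,  u(13) = 7,  u(14) = 18,  u(15) = 21,  u(16) = 15,  u(17) = 2,  u(18) = 3,  u(19) = 1,  u(20) = 5,  u(21) = 22.
Since u(21) = u(1) = 22, the sequence is periodic with period 20.
So u(1000) = u(1 + ((1000-1) mod 20)) = u(20) = 5.

5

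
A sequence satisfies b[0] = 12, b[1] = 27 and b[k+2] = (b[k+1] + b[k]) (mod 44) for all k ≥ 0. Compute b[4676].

Computing terms: b[0] = 12; b[1] = 27; b[2] = 39; b[3] = 22; b[4] = 17; b[5] = 39; b[6] = 12; b[7] = 7; b[8] = 19; b[9] = 26; b[10] = 1; b[11] = 27; b[12] = 28; b[13] = 11; b[14] = 39; b[15] = 6; b[16] = 1; b[17] = 7; b[18] = 8; b[19] = 15; b[20] = 23; b[21] = 38; b[22] = 17; b[23] = 11; b[24] = 28; b[25] = 39; b[26] = 23; b[27] = 18; b[28] = 41; b[29] = 15; b[30] = 12; b[31] = 27.
The sequence repeats with period 30.
(4676 - 0) mod 30 = 26, so b[4676] = b[26] = 23.

23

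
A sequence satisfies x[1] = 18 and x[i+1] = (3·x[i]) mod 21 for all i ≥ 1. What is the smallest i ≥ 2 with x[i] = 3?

Listing terms: x[1] = 18,  x[2] = 12,  x[3] = 15,  x[4] = 3,  x[5] = 9,  x[6] = 6,  x[7] = 18.
The sequence repeats with period 6.
The value 3 first appears (with i ≥ 2) at x[4].

4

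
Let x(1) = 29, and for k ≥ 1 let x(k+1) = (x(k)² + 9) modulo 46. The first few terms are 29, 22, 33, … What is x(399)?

33

We have x(1) = 29; x(2) = 22; x(3) = 33; x(4) = 40; x(5) = 45; x(6) = 10; x(7) = 17; x(8) = 22.
Since x(8) = x(2) = 22, the sequence is eventually periodic: after a pre-period of length 1 it cycles with period 6.
For k ≥ 2, x(k) depends only on (k - 2) mod 6. (399 - 2) mod 6 = 1, so x(399) = x(3) = 33.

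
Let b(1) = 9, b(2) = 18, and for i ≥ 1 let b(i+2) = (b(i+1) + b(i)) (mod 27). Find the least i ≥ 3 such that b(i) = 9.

6

b(1) = 9; b(2) = 18; b(3) = 0; b(4) = 18; b(5) = 18; b(6) = 9; b(7) = 0; b(8) = 9; b(9) = 9; b(10) = 18.
The sequence repeats with period 8.
The value 9 first appears (with i ≥ 3) at b(6).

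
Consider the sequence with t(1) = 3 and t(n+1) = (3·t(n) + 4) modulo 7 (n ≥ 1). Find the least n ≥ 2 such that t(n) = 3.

Computing terms: t(1) = 3; t(2) = 6; t(3) = 1; t(4) = 0; t(5) = 4; t(6) = 2; t(7) = 3.
The sequence repeats with period 6.
The value 3 next appears (with n ≥ 2) at t(7).

7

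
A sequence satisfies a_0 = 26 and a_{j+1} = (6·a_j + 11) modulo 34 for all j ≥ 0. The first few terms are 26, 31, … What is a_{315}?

13

We have a_0 = 26; a_1 = 31; a_2 = 27; a_3 = 3; a_4 = 29; a_5 = 15; a_6 = 33; a_7 = 5; a_8 = 7; a_9 = 19; a_{10} = 23; a_{11} = 13; a_{12} = 21; a_{13} = 1; a_{14} = 17; a_{15} = 11; a_{16} = 9; a_{17} = 31.
Since a_{17} = a_1 = 31, the sequence is eventually periodic: after a pre-period of length 1 it cycles with period 16.
For j ≥ 1, a_j depends only on (j - 1) mod 16. (315 - 1) mod 16 = 10, so a_{315} = a_{11} = 13.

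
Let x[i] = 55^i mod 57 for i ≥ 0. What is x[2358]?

1

Computing terms: x[0] = 1; x[1] = 55; x[2] = 4; x[3] = 49; x[4] = 16; x[5] = 25; x[6] = 7; x[7] = 43; x[8] = 28; x[9] = 1.
Since x[9] = x[0] = 1, the sequence is periodic with period 9.
So x[2358] = x[0 + ((2358-0) mod 9)] = x[0] = 1.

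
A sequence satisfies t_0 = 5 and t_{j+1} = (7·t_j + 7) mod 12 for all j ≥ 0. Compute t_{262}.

9

Listing terms: t_0 = 5; t_1 = 6; t_2 = 1; t_3 = 2; t_4 = 9; t_5 = 10; t_6 = 5.
Since t_6 = t_0 = 5, the sequence is periodic with period 6.
(262 - 0) mod 6 = 4, so t_{262} = t_4 = 9.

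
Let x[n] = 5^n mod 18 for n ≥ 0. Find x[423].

We have x[0] = 1; x[1] = 5; x[2] = 7; x[3] = 17; x[4] = 13; x[5] = 11; x[6] = 1.
The sequence repeats with period 6.
(423 - 0) mod 6 = 3, so x[423] = x[3] = 17.

17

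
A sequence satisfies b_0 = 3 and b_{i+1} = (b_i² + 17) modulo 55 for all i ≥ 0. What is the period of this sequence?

Computing terms: b_0 = 3,  b_1 = 26,  b_2 = 33,  b_3 = 6,  b_4 = 53,  b_5 = 21,  b_6 = 18,  b_7 = 11,  b_8 = 28,  b_9 = 31,  b_{10} = 43,  b_{11} = 51,  b_{12} = 33.
Since b_{12} = b_2 = 33, the sequence is eventually periodic: after a pre-period of length 2 it cycles with period 10.

10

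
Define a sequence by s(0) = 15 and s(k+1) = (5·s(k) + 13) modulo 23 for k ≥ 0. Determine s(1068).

9

We have s(0) = 15, s(1) = 19, s(2) = 16, s(3) = 1, s(4) = 18, s(5) = 11, s(6) = 22, s(7) = 8, s(8) = 7, s(9) = 2, s(10) = 0, s(11) = 13, s(12) = 9, s(13) = 12, s(14) = 4, s(15) = 10, s(16) = 17, s(17) = 6, s(18) = 20, s(19) = 21, s(20) = 3, s(21) = 5, s(22) = 15.
The sequence repeats with period 22.
(1068 - 0) mod 22 = 12, so s(1068) = s(12) = 9.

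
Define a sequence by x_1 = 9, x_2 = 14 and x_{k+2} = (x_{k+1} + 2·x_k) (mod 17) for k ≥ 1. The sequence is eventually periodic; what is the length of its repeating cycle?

We have x_1 = 9; x_2 = 14; x_3 = 15; x_4 = 9; x_5 = 5; x_6 = 6; x_7 = 16; x_8 = 11; x_9 = 9; x_{10} = 14.
Since (x_9, x_{10}) = (x_1, x_2) = (9, 14) (two consecutive terms determine the rest), the sequence is periodic with period 8.

8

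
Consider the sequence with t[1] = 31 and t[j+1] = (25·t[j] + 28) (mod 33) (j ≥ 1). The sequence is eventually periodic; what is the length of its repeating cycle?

Computing terms: t[1] = 31; t[2] = 11; t[3] = 6; t[4] = 13; t[5] = 23; t[6] = 9; t[7] = 22; t[8] = 17; t[9] = 24; t[10] = 1; t[11] = 20; t[12] = 0; t[13] = 28; t[14] = 2; t[15] = 12; t[16] = 31.
Since t[16] = t[1] = 31, the sequence is periodic with period 15.

15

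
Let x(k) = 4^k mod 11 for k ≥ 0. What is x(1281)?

Listing terms: x(0) = 1; x(1) = 4; x(2) = 5; x(3) = 9; x(4) = 3; x(5) = 1.
Since x(5) = x(0) = 1, the sequence is periodic with period 5.
(1281 - 0) mod 5 = 1, so x(1281) = x(1) = 4.

4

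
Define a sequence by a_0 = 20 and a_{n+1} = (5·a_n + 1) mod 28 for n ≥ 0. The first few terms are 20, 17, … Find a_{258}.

6

a_0 = 20,  a_1 = 17,  a_2 = 2,  a_3 = 11,  a_4 = 0,  a_5 = 1,  a_6 = 6,  a_7 = 3,  a_8 = 16,  a_9 = 25,  a_{10} = 14,  a_{11} = 15,  a_{12} = 20.
The sequence repeats with period 12.
(258 - 0) mod 12 = 6, so a_{258} = a_6 = 6.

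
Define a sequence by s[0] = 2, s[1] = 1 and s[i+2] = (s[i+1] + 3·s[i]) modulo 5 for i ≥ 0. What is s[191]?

Listing terms: s[0] = 2, s[1] = 1, s[2] = 2, s[3] = 0, s[4] = 1, s[5] = 1, s[6] = 4, s[7] = 2, s[8] = 4, s[9] = 0, s[10] = 2, s[11] = 2, s[12] = 3, s[13] = 4, s[14] = 3, s[15] = 0, s[16] = 4, s[17] = 4, s[18] = 1, s[19] = 3, s[20] = 1, s[21] = 0, s[22] = 3, s[23] = 3, s[24] = 2, s[25] = 1.
Since (s[24], s[25]) = (s[0], s[1]) = (2, 1) (two consecutive terms determine the rest), the sequence is periodic with period 24.
So s[191] = s[0 + ((191-0) mod 24)] = s[23] = 3.

3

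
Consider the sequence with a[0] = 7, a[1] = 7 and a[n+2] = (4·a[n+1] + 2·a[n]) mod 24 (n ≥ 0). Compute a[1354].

We have a[0] = 7,  a[1] = 7,  a[2] = 18,  a[3] = 14,  a[4] = 20,  a[5] = 12,  a[6] = 16,  a[7] = 16,  a[8] = 0,  a[9] = 8,  a[10] = 8,  a[11] = 0,  a[12] = 16,  a[13] = 16.
Since (a[12], a[13]) = (a[6], a[7]) = (16, 16) (two consecutive terms determine the rest), the sequence is eventually periodic: after a pre-period of length 6 it cycles with period 6.
For n ≥ 6, a[n] depends only on (n - 6) mod 6. (1354 - 6) mod 6 = 4, so a[1354] = a[10] = 8.

8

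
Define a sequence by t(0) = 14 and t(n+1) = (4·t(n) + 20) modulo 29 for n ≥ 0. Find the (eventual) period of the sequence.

14

We have t(0) = 14,  t(1) = 18,  t(2) = 5,  t(3) = 11,  t(4) = 6,  t(5) = 15,  t(6) = 22,  t(7) = 21,  t(8) = 17,  t(9) = 1,  t(10) = 24,  t(11) = 0,  t(12) = 20,  t(13) = 13,  t(14) = 14.
The sequence repeats with period 14.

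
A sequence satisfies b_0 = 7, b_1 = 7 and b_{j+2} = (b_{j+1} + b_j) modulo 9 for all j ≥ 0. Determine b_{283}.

6

Listing terms: b_0 = 7; b_1 = 7; b_2 = 5; b_3 = 3; b_4 = 8; b_5 = 2; b_6 = 1; b_7 = 3; b_8 = 4; b_9 = 7; b_{10} = 2; b_{11} = 0; b_{12} = 2; b_{13} = 2; b_{14} = 4; b_{15} = 6; b_{16} = 1; b_{17} = 7; b_{18} = 8; b_{19} = 6; b_{20} = 5; b_{21} = 2; b_{22} = 7; b_{23} = 0; b_{24} = 7; b_{25} = 7.
The sequence repeats with period 24.
(283 - 0) mod 24 = 19, so b_{283} = b_{19} = 6.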